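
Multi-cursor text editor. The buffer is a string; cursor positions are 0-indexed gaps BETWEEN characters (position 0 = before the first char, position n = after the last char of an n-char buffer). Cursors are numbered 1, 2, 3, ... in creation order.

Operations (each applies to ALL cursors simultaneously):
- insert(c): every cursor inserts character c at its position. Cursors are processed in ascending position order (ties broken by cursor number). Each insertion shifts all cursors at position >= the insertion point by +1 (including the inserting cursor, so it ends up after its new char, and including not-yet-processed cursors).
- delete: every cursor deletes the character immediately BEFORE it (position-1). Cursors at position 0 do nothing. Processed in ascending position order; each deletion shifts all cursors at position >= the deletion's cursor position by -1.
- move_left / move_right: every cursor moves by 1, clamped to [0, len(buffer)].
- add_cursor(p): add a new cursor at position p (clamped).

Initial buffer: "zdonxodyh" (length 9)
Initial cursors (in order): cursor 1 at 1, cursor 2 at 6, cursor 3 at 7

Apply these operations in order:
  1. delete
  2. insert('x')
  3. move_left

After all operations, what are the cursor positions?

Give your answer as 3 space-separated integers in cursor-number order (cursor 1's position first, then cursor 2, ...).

After op 1 (delete): buffer="donxyh" (len 6), cursors c1@0 c2@4 c3@4, authorship ......
After op 2 (insert('x')): buffer="xdonxxxyh" (len 9), cursors c1@1 c2@7 c3@7, authorship 1....23..
After op 3 (move_left): buffer="xdonxxxyh" (len 9), cursors c1@0 c2@6 c3@6, authorship 1....23..

Answer: 0 6 6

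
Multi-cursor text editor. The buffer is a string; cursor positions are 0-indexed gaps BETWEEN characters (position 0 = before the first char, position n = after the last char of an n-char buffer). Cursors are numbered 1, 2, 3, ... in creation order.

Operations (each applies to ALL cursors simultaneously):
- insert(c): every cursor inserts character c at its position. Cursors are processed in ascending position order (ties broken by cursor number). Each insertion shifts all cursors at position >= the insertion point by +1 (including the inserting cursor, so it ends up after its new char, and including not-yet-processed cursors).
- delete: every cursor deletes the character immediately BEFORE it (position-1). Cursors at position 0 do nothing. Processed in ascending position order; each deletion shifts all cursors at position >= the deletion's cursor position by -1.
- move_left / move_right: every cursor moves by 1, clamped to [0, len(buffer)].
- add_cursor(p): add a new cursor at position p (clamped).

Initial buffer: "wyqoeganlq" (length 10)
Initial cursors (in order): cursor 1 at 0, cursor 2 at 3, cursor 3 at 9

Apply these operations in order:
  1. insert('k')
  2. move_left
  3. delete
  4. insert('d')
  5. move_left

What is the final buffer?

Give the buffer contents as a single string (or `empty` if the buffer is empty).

After op 1 (insert('k')): buffer="kwyqkoeganlkq" (len 13), cursors c1@1 c2@5 c3@12, authorship 1...2......3.
After op 2 (move_left): buffer="kwyqkoeganlkq" (len 13), cursors c1@0 c2@4 c3@11, authorship 1...2......3.
After op 3 (delete): buffer="kwykoegankq" (len 11), cursors c1@0 c2@3 c3@9, authorship 1..2.....3.
After op 4 (insert('d')): buffer="dkwydkoegandkq" (len 14), cursors c1@1 c2@5 c3@12, authorship 11..22.....33.
After op 5 (move_left): buffer="dkwydkoegandkq" (len 14), cursors c1@0 c2@4 c3@11, authorship 11..22.....33.

Answer: dkwydkoegandkq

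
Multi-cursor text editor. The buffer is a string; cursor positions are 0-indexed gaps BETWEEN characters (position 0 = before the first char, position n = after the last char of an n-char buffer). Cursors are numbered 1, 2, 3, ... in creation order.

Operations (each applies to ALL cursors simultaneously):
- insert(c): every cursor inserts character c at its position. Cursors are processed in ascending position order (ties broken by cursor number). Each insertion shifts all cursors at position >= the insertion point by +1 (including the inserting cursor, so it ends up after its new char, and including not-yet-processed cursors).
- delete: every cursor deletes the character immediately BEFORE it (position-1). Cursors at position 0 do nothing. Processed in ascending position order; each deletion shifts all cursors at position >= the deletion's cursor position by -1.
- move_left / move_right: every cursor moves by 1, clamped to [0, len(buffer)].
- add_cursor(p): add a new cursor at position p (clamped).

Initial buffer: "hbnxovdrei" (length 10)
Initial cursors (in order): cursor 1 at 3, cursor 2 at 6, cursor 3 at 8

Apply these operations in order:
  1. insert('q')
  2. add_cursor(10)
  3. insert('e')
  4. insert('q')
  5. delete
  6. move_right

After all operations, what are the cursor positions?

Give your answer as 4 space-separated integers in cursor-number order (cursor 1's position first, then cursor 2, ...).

After op 1 (insert('q')): buffer="hbnqxovqdrqei" (len 13), cursors c1@4 c2@8 c3@11, authorship ...1...2..3..
After op 2 (add_cursor(10)): buffer="hbnqxovqdrqei" (len 13), cursors c1@4 c2@8 c4@10 c3@11, authorship ...1...2..3..
After op 3 (insert('e')): buffer="hbnqexovqedreqeei" (len 17), cursors c1@5 c2@10 c4@13 c3@15, authorship ...11...22..433..
After op 4 (insert('q')): buffer="hbnqeqxovqeqdreqqeqei" (len 21), cursors c1@6 c2@12 c4@16 c3@19, authorship ...111...222..44333..
After op 5 (delete): buffer="hbnqexovqedreqeei" (len 17), cursors c1@5 c2@10 c4@13 c3@15, authorship ...11...22..433..
After op 6 (move_right): buffer="hbnqexovqedreqeei" (len 17), cursors c1@6 c2@11 c4@14 c3@16, authorship ...11...22..433..

Answer: 6 11 16 14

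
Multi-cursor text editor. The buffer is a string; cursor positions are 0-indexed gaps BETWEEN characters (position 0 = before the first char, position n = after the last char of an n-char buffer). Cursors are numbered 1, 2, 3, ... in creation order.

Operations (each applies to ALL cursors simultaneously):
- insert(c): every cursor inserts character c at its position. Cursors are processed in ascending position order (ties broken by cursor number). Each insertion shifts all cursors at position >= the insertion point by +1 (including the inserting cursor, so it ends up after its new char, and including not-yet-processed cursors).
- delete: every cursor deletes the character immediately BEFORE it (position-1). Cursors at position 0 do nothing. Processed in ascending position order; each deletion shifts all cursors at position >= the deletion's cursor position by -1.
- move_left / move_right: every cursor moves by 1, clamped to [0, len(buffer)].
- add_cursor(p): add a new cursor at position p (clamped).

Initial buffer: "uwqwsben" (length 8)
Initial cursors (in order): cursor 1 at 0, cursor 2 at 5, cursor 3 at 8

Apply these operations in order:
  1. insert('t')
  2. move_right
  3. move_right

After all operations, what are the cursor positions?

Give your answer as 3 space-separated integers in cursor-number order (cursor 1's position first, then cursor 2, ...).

Answer: 3 9 11

Derivation:
After op 1 (insert('t')): buffer="tuwqwstbent" (len 11), cursors c1@1 c2@7 c3@11, authorship 1.....2...3
After op 2 (move_right): buffer="tuwqwstbent" (len 11), cursors c1@2 c2@8 c3@11, authorship 1.....2...3
After op 3 (move_right): buffer="tuwqwstbent" (len 11), cursors c1@3 c2@9 c3@11, authorship 1.....2...3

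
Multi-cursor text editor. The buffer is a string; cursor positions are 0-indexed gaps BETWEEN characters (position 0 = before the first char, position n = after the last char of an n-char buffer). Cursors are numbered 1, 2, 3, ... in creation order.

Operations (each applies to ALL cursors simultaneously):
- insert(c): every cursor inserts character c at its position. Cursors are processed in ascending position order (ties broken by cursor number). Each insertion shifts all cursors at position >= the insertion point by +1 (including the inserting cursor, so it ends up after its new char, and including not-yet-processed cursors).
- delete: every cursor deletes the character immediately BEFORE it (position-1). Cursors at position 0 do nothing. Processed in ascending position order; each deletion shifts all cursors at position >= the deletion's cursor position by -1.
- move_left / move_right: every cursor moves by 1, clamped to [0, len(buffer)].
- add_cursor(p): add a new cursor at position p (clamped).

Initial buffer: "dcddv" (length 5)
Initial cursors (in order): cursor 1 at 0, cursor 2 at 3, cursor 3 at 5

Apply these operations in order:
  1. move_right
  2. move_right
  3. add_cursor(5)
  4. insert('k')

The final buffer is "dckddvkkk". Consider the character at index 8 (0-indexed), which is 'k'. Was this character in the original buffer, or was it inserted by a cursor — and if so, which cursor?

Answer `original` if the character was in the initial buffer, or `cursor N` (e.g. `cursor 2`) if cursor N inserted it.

Answer: cursor 4

Derivation:
After op 1 (move_right): buffer="dcddv" (len 5), cursors c1@1 c2@4 c3@5, authorship .....
After op 2 (move_right): buffer="dcddv" (len 5), cursors c1@2 c2@5 c3@5, authorship .....
After op 3 (add_cursor(5)): buffer="dcddv" (len 5), cursors c1@2 c2@5 c3@5 c4@5, authorship .....
After op 4 (insert('k')): buffer="dckddvkkk" (len 9), cursors c1@3 c2@9 c3@9 c4@9, authorship ..1...234
Authorship (.=original, N=cursor N): . . 1 . . . 2 3 4
Index 8: author = 4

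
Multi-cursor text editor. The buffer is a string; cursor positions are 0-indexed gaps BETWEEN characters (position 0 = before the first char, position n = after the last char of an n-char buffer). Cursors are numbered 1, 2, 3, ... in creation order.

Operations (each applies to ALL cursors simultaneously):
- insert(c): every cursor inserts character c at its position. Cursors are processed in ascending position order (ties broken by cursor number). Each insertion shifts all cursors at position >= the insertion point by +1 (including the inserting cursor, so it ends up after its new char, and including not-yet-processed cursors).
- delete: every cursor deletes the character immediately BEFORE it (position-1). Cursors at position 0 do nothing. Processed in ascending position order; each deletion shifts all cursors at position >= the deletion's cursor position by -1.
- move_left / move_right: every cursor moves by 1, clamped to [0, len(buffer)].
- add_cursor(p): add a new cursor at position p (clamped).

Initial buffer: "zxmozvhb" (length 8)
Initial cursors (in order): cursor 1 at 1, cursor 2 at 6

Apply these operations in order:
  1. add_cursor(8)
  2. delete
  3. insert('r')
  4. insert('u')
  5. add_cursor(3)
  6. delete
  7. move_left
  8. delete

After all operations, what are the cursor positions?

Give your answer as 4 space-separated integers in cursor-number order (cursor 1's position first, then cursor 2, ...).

Answer: 0 3 4 0

Derivation:
After op 1 (add_cursor(8)): buffer="zxmozvhb" (len 8), cursors c1@1 c2@6 c3@8, authorship ........
After op 2 (delete): buffer="xmozh" (len 5), cursors c1@0 c2@4 c3@5, authorship .....
After op 3 (insert('r')): buffer="rxmozrhr" (len 8), cursors c1@1 c2@6 c3@8, authorship 1....2.3
After op 4 (insert('u')): buffer="ruxmozruhru" (len 11), cursors c1@2 c2@8 c3@11, authorship 11....22.33
After op 5 (add_cursor(3)): buffer="ruxmozruhru" (len 11), cursors c1@2 c4@3 c2@8 c3@11, authorship 11....22.33
After op 6 (delete): buffer="rmozrhr" (len 7), cursors c1@1 c4@1 c2@5 c3@7, authorship 1...2.3
After op 7 (move_left): buffer="rmozrhr" (len 7), cursors c1@0 c4@0 c2@4 c3@6, authorship 1...2.3
After op 8 (delete): buffer="rmorr" (len 5), cursors c1@0 c4@0 c2@3 c3@4, authorship 1..23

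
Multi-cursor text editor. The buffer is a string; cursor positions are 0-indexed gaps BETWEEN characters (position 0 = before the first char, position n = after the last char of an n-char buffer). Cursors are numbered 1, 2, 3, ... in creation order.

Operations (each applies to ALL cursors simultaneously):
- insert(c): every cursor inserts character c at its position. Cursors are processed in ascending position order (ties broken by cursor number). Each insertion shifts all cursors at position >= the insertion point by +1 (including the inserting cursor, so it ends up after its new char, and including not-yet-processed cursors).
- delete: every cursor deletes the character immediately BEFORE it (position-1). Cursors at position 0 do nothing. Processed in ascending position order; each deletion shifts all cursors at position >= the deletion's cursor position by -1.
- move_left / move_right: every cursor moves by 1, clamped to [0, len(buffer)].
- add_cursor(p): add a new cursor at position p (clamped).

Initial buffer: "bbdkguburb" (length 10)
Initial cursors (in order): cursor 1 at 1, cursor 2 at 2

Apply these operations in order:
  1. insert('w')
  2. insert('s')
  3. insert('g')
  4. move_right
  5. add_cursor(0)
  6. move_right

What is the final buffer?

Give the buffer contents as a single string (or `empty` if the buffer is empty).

After op 1 (insert('w')): buffer="bwbwdkguburb" (len 12), cursors c1@2 c2@4, authorship .1.2........
After op 2 (insert('s')): buffer="bwsbwsdkguburb" (len 14), cursors c1@3 c2@6, authorship .11.22........
After op 3 (insert('g')): buffer="bwsgbwsgdkguburb" (len 16), cursors c1@4 c2@8, authorship .111.222........
After op 4 (move_right): buffer="bwsgbwsgdkguburb" (len 16), cursors c1@5 c2@9, authorship .111.222........
After op 5 (add_cursor(0)): buffer="bwsgbwsgdkguburb" (len 16), cursors c3@0 c1@5 c2@9, authorship .111.222........
After op 6 (move_right): buffer="bwsgbwsgdkguburb" (len 16), cursors c3@1 c1@6 c2@10, authorship .111.222........

Answer: bwsgbwsgdkguburb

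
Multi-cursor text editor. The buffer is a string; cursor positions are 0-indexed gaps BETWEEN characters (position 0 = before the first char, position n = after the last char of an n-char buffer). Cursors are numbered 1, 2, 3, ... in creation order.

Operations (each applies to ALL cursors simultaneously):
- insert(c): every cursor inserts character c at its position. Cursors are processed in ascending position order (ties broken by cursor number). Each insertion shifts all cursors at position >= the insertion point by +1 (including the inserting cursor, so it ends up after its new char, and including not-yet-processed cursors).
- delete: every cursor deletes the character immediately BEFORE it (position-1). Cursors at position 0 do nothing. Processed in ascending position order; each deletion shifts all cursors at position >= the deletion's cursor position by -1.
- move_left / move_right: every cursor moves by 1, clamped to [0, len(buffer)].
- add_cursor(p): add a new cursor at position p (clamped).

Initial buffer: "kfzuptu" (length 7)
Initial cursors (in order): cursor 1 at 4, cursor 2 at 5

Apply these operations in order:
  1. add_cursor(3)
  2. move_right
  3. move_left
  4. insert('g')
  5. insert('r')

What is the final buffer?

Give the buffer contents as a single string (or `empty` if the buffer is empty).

After op 1 (add_cursor(3)): buffer="kfzuptu" (len 7), cursors c3@3 c1@4 c2@5, authorship .......
After op 2 (move_right): buffer="kfzuptu" (len 7), cursors c3@4 c1@5 c2@6, authorship .......
After op 3 (move_left): buffer="kfzuptu" (len 7), cursors c3@3 c1@4 c2@5, authorship .......
After op 4 (insert('g')): buffer="kfzgugpgtu" (len 10), cursors c3@4 c1@6 c2@8, authorship ...3.1.2..
After op 5 (insert('r')): buffer="kfzgrugrpgrtu" (len 13), cursors c3@5 c1@8 c2@11, authorship ...33.11.22..

Answer: kfzgrugrpgrtu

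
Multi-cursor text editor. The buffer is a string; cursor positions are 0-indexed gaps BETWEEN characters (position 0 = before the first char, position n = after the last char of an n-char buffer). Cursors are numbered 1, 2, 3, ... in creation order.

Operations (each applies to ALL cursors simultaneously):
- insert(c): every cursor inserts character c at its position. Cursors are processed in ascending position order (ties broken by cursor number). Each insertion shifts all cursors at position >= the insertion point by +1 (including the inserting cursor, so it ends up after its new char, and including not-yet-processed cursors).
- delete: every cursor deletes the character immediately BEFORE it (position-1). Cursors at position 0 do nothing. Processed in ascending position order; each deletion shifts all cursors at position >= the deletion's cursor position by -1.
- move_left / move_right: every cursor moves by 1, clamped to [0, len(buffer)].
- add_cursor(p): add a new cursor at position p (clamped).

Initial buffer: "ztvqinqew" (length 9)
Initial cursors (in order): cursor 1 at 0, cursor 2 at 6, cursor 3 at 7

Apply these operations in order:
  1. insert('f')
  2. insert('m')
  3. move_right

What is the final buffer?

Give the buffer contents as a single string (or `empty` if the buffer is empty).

After op 1 (insert('f')): buffer="fztvqinfqfew" (len 12), cursors c1@1 c2@8 c3@10, authorship 1......2.3..
After op 2 (insert('m')): buffer="fmztvqinfmqfmew" (len 15), cursors c1@2 c2@10 c3@13, authorship 11......22.33..
After op 3 (move_right): buffer="fmztvqinfmqfmew" (len 15), cursors c1@3 c2@11 c3@14, authorship 11......22.33..

Answer: fmztvqinfmqfmew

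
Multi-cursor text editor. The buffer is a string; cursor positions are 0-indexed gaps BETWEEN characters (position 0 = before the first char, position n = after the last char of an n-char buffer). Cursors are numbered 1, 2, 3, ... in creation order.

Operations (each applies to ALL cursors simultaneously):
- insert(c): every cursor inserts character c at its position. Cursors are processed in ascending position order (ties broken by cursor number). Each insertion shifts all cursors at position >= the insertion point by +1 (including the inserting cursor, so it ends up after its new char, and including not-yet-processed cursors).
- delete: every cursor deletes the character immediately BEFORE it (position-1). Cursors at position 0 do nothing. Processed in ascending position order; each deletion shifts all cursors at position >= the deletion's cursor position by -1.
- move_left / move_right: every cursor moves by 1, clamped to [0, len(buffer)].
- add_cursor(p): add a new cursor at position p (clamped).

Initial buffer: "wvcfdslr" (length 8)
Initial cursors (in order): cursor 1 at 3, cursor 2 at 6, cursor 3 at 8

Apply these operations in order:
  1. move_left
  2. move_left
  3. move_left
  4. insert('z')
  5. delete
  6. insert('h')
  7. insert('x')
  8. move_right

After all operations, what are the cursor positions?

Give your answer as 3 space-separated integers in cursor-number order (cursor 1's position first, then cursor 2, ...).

After op 1 (move_left): buffer="wvcfdslr" (len 8), cursors c1@2 c2@5 c3@7, authorship ........
After op 2 (move_left): buffer="wvcfdslr" (len 8), cursors c1@1 c2@4 c3@6, authorship ........
After op 3 (move_left): buffer="wvcfdslr" (len 8), cursors c1@0 c2@3 c3@5, authorship ........
After op 4 (insert('z')): buffer="zwvczfdzslr" (len 11), cursors c1@1 c2@5 c3@8, authorship 1...2..3...
After op 5 (delete): buffer="wvcfdslr" (len 8), cursors c1@0 c2@3 c3@5, authorship ........
After op 6 (insert('h')): buffer="hwvchfdhslr" (len 11), cursors c1@1 c2@5 c3@8, authorship 1...2..3...
After op 7 (insert('x')): buffer="hxwvchxfdhxslr" (len 14), cursors c1@2 c2@7 c3@11, authorship 11...22..33...
After op 8 (move_right): buffer="hxwvchxfdhxslr" (len 14), cursors c1@3 c2@8 c3@12, authorship 11...22..33...

Answer: 3 8 12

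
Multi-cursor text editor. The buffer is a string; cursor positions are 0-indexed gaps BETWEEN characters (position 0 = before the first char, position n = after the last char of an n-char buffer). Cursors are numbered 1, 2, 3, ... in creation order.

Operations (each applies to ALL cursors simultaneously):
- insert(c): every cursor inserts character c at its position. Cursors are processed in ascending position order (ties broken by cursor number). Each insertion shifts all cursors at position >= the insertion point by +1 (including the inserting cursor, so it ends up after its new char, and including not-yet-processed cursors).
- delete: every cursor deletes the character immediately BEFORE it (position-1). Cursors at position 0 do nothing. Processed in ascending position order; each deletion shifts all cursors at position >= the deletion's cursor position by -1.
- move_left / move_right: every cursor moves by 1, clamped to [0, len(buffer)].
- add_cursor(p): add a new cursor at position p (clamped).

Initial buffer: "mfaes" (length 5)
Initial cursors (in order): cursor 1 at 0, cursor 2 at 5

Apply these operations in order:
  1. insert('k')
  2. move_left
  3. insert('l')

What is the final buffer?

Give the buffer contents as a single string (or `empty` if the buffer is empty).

After op 1 (insert('k')): buffer="kmfaesk" (len 7), cursors c1@1 c2@7, authorship 1.....2
After op 2 (move_left): buffer="kmfaesk" (len 7), cursors c1@0 c2@6, authorship 1.....2
After op 3 (insert('l')): buffer="lkmfaeslk" (len 9), cursors c1@1 c2@8, authorship 11.....22

Answer: lkmfaeslk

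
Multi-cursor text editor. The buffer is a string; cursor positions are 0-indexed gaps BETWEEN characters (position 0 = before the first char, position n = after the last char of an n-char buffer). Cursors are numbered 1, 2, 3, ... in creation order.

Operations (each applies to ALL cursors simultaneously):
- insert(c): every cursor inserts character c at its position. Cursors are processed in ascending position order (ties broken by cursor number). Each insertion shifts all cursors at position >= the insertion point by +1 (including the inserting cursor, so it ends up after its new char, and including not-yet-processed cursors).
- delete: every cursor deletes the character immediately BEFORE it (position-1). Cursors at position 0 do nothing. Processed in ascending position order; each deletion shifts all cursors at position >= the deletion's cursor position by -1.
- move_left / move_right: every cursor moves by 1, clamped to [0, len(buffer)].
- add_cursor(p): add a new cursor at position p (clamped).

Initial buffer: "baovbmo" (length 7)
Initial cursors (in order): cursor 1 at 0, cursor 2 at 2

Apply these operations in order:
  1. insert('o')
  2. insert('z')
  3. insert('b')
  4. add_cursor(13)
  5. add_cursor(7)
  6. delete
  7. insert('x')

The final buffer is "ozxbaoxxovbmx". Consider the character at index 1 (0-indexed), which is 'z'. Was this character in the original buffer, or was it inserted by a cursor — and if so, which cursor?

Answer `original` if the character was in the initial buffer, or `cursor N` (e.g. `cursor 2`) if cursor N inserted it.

After op 1 (insert('o')): buffer="obaoovbmo" (len 9), cursors c1@1 c2@4, authorship 1..2.....
After op 2 (insert('z')): buffer="ozbaozovbmo" (len 11), cursors c1@2 c2@6, authorship 11..22.....
After op 3 (insert('b')): buffer="ozbbaozbovbmo" (len 13), cursors c1@3 c2@8, authorship 111..222.....
After op 4 (add_cursor(13)): buffer="ozbbaozbovbmo" (len 13), cursors c1@3 c2@8 c3@13, authorship 111..222.....
After op 5 (add_cursor(7)): buffer="ozbbaozbovbmo" (len 13), cursors c1@3 c4@7 c2@8 c3@13, authorship 111..222.....
After op 6 (delete): buffer="ozbaoovbm" (len 9), cursors c1@2 c2@5 c4@5 c3@9, authorship 11..2....
After op 7 (insert('x')): buffer="ozxbaoxxovbmx" (len 13), cursors c1@3 c2@8 c4@8 c3@13, authorship 111..224....3
Authorship (.=original, N=cursor N): 1 1 1 . . 2 2 4 . . . . 3
Index 1: author = 1

Answer: cursor 1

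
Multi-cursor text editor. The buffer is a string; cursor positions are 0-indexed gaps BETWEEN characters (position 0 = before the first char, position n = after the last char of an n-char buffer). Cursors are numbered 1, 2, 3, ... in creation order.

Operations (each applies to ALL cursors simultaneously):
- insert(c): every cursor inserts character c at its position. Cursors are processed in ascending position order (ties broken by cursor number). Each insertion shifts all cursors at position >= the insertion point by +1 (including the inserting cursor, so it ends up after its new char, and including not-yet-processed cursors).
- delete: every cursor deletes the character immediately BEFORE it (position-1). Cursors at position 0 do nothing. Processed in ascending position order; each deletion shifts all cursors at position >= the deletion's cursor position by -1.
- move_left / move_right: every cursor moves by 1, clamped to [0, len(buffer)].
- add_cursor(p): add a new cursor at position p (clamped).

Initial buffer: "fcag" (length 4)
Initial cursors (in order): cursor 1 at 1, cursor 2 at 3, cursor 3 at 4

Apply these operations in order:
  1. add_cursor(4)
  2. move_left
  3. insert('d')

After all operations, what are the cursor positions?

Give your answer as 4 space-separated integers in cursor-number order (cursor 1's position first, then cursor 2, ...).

Answer: 1 4 7 7

Derivation:
After op 1 (add_cursor(4)): buffer="fcag" (len 4), cursors c1@1 c2@3 c3@4 c4@4, authorship ....
After op 2 (move_left): buffer="fcag" (len 4), cursors c1@0 c2@2 c3@3 c4@3, authorship ....
After op 3 (insert('d')): buffer="dfcdaddg" (len 8), cursors c1@1 c2@4 c3@7 c4@7, authorship 1..2.34.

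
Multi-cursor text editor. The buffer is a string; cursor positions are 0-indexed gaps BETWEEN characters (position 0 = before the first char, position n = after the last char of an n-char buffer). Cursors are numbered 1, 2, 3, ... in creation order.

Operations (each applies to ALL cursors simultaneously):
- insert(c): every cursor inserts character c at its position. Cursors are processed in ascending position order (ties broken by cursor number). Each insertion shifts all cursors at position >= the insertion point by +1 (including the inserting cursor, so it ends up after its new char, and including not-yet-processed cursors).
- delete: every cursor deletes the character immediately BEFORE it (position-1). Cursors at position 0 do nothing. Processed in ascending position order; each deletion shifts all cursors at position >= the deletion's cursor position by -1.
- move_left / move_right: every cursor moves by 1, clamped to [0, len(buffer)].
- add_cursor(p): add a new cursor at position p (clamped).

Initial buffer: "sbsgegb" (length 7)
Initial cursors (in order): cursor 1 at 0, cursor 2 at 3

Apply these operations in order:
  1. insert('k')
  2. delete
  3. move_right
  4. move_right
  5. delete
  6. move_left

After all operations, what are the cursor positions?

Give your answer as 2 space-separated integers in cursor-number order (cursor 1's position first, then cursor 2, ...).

Answer: 0 2

Derivation:
After op 1 (insert('k')): buffer="ksbskgegb" (len 9), cursors c1@1 c2@5, authorship 1...2....
After op 2 (delete): buffer="sbsgegb" (len 7), cursors c1@0 c2@3, authorship .......
After op 3 (move_right): buffer="sbsgegb" (len 7), cursors c1@1 c2@4, authorship .......
After op 4 (move_right): buffer="sbsgegb" (len 7), cursors c1@2 c2@5, authorship .......
After op 5 (delete): buffer="ssggb" (len 5), cursors c1@1 c2@3, authorship .....
After op 6 (move_left): buffer="ssggb" (len 5), cursors c1@0 c2@2, authorship .....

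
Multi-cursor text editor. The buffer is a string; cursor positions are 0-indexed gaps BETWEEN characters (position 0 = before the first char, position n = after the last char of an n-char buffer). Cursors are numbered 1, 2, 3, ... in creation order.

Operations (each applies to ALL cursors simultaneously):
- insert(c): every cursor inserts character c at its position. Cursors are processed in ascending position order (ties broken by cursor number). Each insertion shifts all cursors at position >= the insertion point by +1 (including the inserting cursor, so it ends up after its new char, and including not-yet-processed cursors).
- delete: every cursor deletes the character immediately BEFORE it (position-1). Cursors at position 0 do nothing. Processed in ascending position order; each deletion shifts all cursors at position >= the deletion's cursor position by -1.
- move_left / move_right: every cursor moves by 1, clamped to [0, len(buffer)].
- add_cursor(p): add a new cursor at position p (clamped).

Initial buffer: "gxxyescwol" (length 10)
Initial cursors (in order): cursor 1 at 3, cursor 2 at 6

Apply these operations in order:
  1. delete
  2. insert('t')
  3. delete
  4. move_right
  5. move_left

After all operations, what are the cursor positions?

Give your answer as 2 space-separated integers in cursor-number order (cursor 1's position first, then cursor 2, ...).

Answer: 2 4

Derivation:
After op 1 (delete): buffer="gxyecwol" (len 8), cursors c1@2 c2@4, authorship ........
After op 2 (insert('t')): buffer="gxtyetcwol" (len 10), cursors c1@3 c2@6, authorship ..1..2....
After op 3 (delete): buffer="gxyecwol" (len 8), cursors c1@2 c2@4, authorship ........
After op 4 (move_right): buffer="gxyecwol" (len 8), cursors c1@3 c2@5, authorship ........
After op 5 (move_left): buffer="gxyecwol" (len 8), cursors c1@2 c2@4, authorship ........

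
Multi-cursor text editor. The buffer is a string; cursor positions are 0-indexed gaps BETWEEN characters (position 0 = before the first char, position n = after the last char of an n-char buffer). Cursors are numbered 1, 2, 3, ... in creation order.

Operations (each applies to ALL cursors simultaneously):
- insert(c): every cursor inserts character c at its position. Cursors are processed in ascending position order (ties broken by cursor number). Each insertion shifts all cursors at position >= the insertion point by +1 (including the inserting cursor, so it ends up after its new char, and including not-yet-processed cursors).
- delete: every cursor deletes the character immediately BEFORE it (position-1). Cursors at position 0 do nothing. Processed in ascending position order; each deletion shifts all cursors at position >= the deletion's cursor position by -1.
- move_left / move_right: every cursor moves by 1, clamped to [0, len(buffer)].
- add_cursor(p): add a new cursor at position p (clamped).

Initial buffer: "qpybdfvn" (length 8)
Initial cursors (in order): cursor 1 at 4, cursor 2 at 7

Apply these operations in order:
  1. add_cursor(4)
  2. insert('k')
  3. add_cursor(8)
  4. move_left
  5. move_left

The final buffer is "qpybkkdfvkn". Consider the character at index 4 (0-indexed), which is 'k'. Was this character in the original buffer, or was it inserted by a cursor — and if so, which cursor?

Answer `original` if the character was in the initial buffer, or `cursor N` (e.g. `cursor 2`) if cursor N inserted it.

Answer: cursor 1

Derivation:
After op 1 (add_cursor(4)): buffer="qpybdfvn" (len 8), cursors c1@4 c3@4 c2@7, authorship ........
After op 2 (insert('k')): buffer="qpybkkdfvkn" (len 11), cursors c1@6 c3@6 c2@10, authorship ....13...2.
After op 3 (add_cursor(8)): buffer="qpybkkdfvkn" (len 11), cursors c1@6 c3@6 c4@8 c2@10, authorship ....13...2.
After op 4 (move_left): buffer="qpybkkdfvkn" (len 11), cursors c1@5 c3@5 c4@7 c2@9, authorship ....13...2.
After op 5 (move_left): buffer="qpybkkdfvkn" (len 11), cursors c1@4 c3@4 c4@6 c2@8, authorship ....13...2.
Authorship (.=original, N=cursor N): . . . . 1 3 . . . 2 .
Index 4: author = 1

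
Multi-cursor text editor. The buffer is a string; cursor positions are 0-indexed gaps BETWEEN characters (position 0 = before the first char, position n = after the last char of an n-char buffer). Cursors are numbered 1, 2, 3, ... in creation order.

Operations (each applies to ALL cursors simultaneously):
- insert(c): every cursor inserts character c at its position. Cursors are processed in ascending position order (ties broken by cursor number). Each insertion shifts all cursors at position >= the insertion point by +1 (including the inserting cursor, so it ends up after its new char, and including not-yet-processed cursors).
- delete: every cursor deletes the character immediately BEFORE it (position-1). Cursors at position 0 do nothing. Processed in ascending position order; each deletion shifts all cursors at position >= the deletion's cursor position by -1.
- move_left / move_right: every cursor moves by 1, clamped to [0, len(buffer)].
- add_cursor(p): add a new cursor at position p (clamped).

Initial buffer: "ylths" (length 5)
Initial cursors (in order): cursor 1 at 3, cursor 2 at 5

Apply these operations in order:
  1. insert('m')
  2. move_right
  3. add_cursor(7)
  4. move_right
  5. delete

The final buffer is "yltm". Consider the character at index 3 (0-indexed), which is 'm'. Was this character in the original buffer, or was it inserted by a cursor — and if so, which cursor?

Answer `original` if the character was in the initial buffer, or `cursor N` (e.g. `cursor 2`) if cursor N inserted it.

After op 1 (insert('m')): buffer="yltmhsm" (len 7), cursors c1@4 c2@7, authorship ...1..2
After op 2 (move_right): buffer="yltmhsm" (len 7), cursors c1@5 c2@7, authorship ...1..2
After op 3 (add_cursor(7)): buffer="yltmhsm" (len 7), cursors c1@5 c2@7 c3@7, authorship ...1..2
After op 4 (move_right): buffer="yltmhsm" (len 7), cursors c1@6 c2@7 c3@7, authorship ...1..2
After op 5 (delete): buffer="yltm" (len 4), cursors c1@4 c2@4 c3@4, authorship ...1
Authorship (.=original, N=cursor N): . . . 1
Index 3: author = 1

Answer: cursor 1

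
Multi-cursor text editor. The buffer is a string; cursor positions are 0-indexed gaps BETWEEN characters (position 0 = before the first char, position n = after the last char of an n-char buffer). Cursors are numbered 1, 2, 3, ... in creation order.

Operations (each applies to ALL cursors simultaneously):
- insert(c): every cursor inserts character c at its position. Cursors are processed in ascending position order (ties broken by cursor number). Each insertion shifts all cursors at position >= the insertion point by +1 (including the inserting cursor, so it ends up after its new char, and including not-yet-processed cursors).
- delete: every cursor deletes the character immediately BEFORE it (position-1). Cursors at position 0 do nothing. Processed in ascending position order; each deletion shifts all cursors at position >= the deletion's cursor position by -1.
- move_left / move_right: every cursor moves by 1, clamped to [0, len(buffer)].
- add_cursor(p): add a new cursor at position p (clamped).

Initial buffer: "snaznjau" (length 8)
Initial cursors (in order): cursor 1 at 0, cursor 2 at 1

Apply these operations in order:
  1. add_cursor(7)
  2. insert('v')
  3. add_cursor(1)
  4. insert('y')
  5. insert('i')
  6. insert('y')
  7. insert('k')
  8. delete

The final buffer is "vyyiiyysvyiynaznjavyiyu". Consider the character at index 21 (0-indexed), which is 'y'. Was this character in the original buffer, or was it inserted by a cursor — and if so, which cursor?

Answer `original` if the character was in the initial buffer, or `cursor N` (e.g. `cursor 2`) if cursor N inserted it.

After op 1 (add_cursor(7)): buffer="snaznjau" (len 8), cursors c1@0 c2@1 c3@7, authorship ........
After op 2 (insert('v')): buffer="vsvnaznjavu" (len 11), cursors c1@1 c2@3 c3@10, authorship 1.2......3.
After op 3 (add_cursor(1)): buffer="vsvnaznjavu" (len 11), cursors c1@1 c4@1 c2@3 c3@10, authorship 1.2......3.
After op 4 (insert('y')): buffer="vyysvynaznjavyu" (len 15), cursors c1@3 c4@3 c2@6 c3@14, authorship 114.22......33.
After op 5 (insert('i')): buffer="vyyiisvyinaznjavyiu" (len 19), cursors c1@5 c4@5 c2@9 c3@18, authorship 11414.222......333.
After op 6 (insert('y')): buffer="vyyiiyysvyiynaznjavyiyu" (len 23), cursors c1@7 c4@7 c2@12 c3@22, authorship 1141414.2222......3333.
After op 7 (insert('k')): buffer="vyyiiyykksvyiyknaznjavyiyku" (len 27), cursors c1@9 c4@9 c2@15 c3@26, authorship 114141414.22222......33333.
After op 8 (delete): buffer="vyyiiyysvyiynaznjavyiyu" (len 23), cursors c1@7 c4@7 c2@12 c3@22, authorship 1141414.2222......3333.
Authorship (.=original, N=cursor N): 1 1 4 1 4 1 4 . 2 2 2 2 . . . . . . 3 3 3 3 .
Index 21: author = 3

Answer: cursor 3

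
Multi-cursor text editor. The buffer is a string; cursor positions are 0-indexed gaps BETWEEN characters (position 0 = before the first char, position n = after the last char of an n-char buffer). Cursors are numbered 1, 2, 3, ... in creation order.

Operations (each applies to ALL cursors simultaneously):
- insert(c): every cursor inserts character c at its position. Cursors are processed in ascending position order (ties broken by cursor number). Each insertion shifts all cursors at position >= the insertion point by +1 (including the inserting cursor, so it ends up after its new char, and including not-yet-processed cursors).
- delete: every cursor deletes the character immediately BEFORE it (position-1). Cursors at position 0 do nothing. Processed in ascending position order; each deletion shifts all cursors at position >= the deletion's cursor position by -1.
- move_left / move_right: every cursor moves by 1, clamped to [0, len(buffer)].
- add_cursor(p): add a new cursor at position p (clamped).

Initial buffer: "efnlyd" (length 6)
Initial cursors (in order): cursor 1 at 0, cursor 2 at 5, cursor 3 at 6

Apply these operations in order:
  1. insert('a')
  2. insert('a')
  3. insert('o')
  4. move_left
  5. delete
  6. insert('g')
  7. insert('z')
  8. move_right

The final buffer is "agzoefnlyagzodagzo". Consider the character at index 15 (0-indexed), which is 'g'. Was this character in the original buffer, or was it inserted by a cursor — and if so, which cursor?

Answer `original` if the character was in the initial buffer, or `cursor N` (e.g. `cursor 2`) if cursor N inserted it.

After op 1 (insert('a')): buffer="aefnlyada" (len 9), cursors c1@1 c2@7 c3@9, authorship 1.....2.3
After op 2 (insert('a')): buffer="aaefnlyaadaa" (len 12), cursors c1@2 c2@9 c3@12, authorship 11.....22.33
After op 3 (insert('o')): buffer="aaoefnlyaaodaao" (len 15), cursors c1@3 c2@11 c3@15, authorship 111.....222.333
After op 4 (move_left): buffer="aaoefnlyaaodaao" (len 15), cursors c1@2 c2@10 c3@14, authorship 111.....222.333
After op 5 (delete): buffer="aoefnlyaodao" (len 12), cursors c1@1 c2@8 c3@11, authorship 11.....22.33
After op 6 (insert('g')): buffer="agoefnlyagodago" (len 15), cursors c1@2 c2@10 c3@14, authorship 111.....222.333
After op 7 (insert('z')): buffer="agzoefnlyagzodagzo" (len 18), cursors c1@3 c2@12 c3@17, authorship 1111.....2222.3333
After op 8 (move_right): buffer="agzoefnlyagzodagzo" (len 18), cursors c1@4 c2@13 c3@18, authorship 1111.....2222.3333
Authorship (.=original, N=cursor N): 1 1 1 1 . . . . . 2 2 2 2 . 3 3 3 3
Index 15: author = 3

Answer: cursor 3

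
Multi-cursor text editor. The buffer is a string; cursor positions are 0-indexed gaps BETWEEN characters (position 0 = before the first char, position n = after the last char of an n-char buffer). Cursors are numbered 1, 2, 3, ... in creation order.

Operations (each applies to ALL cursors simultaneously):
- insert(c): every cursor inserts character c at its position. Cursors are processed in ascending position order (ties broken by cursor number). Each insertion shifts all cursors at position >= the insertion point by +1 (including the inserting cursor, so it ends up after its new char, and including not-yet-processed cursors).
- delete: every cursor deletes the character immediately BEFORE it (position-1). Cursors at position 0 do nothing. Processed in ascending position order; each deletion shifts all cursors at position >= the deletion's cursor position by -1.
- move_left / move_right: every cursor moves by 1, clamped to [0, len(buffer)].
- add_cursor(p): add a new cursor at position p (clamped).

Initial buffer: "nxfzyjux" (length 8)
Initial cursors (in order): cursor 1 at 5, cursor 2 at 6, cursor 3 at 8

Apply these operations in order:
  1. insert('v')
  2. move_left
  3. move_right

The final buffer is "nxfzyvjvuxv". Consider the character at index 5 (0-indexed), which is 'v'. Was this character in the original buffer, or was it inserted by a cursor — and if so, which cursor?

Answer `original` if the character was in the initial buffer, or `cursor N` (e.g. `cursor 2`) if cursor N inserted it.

After op 1 (insert('v')): buffer="nxfzyvjvuxv" (len 11), cursors c1@6 c2@8 c3@11, authorship .....1.2..3
After op 2 (move_left): buffer="nxfzyvjvuxv" (len 11), cursors c1@5 c2@7 c3@10, authorship .....1.2..3
After op 3 (move_right): buffer="nxfzyvjvuxv" (len 11), cursors c1@6 c2@8 c3@11, authorship .....1.2..3
Authorship (.=original, N=cursor N): . . . . . 1 . 2 . . 3
Index 5: author = 1

Answer: cursor 1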